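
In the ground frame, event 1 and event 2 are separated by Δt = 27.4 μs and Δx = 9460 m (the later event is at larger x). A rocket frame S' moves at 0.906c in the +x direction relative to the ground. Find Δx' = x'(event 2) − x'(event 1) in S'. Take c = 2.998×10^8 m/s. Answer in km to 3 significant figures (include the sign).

Δx' ≈ 4.77 km

γ = 1/√(1 − 0.906²) = 2.3625
Δx' = γ(Δx − vΔt) = 2.3625 × (9460 m − 0.906×(2.998×10^8 m/s)×27.4×10^-6 s)
= 2.3625 × (2017.6 m) = 4.77 km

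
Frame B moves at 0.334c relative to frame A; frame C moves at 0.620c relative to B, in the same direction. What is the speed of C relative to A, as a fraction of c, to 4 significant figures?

Compose boost 2: (0.620 + 0.334)/(1 + 0.620×0.334) = 0.9540/1.20708 = 0.7903

u ≈ 0.7903c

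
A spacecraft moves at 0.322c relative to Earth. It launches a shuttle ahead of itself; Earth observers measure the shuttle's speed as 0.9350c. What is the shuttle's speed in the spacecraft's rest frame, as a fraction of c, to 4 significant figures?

Inverse velocity addition: u' = (u − v)/(1 − uv/c²)
= (0.9350 − 0.322)/(1 − 0.9350×0.322) = 0.6130/0.698930 = 0.8771

u' ≈ 0.8771c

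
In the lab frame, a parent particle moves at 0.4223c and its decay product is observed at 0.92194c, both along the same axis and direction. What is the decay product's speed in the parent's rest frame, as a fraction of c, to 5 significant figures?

Inverse velocity addition: u' = (u − v)/(1 − uv/c²)
= (0.92194 − 0.4223)/(1 − 0.92194×0.4223) = 0.49964/0.6106647 = 0.81819

u' ≈ 0.81819c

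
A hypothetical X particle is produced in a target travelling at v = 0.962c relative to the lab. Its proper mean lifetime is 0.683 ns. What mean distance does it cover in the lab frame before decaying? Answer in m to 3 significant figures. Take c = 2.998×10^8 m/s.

d ≈ 0.721 m

γ = 1/√(1 − 0.962²) = 3.6623
Dilated lifetime: Δt = γτ₀ = 3.6623 × 0.683 ns = 2.5014 ns
d = vΔt = 0.962c × 2.5014 ns = 2.8841×10^8 m/s × 2.5014×10^-9 s = 0.721 m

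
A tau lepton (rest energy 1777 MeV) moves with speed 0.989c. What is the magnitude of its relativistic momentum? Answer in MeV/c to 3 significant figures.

γ = 1/√(1 − 0.989²) = 6.7606
p = γβm₀c = 6.7606 × 0.989 × 1777 MeV/c = 11900 MeV/c

p ≈ 11900 MeV/c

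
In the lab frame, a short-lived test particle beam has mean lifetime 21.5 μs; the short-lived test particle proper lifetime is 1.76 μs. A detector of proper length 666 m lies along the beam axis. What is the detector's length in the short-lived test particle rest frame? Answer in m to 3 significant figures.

Time dilation ⇒ γ = Δt/τ₀ = 21.5/1.76 = 12.216
Length contraction: L = L₀/γ = 666/12.216 = 54.5 m

L ≈ 54.5 m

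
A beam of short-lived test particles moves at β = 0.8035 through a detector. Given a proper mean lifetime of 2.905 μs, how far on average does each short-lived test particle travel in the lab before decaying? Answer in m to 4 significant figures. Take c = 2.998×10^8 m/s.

γ = 1/√(1 − 0.8035²) = 1.67981
Dilated lifetime: Δt = γτ₀ = 1.67981 × 2.905 μs = 4.87985 μs
d = vΔt = 0.8035c × 4.87985 μs = 2.40889×10^8 m/s × 4.87985×10^-6 s = 1176 m

d ≈ 1176 m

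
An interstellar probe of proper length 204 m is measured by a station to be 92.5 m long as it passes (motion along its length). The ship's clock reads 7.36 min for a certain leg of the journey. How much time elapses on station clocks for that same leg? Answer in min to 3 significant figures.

Δt ≈ 16.2 min

Length contraction ⇒ γ = L₀/L = 204/92.5 = 2.2054
Time dilation: Δt = γτ₀ = 2.2054 × 7.36 min = 16.2 min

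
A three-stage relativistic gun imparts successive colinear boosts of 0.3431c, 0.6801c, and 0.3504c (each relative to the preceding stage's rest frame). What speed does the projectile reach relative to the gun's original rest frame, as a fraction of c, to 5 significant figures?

u ≈ 0.91425c

Compose boost 2: (0.6801 + 0.3431)/(1 + 0.6801×0.3431) = 1.0232/1.233342 = 0.8296156
Compose boost 3: (0.3504 + 0.8296156)/(1 + 0.3504×0.8296156) = 1.180016/1.290697 = 0.91425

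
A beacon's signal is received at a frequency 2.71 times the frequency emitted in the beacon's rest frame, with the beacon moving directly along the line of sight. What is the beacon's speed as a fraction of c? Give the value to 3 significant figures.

f_obs/f_src = √((1+β)/(1−β)) = 2.71  ⇒  (1+β)/(1−β) = 7.3441
β = |1 − D²|/(1 + D²) = |1 − 7.3441|/(1 + 7.3441) = 0.760

β ≈ 0.760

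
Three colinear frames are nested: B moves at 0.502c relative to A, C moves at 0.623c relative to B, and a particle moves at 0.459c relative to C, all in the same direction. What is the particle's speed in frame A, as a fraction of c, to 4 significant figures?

Compose boost 2: (0.623 + 0.502)/(1 + 0.623×0.502) = 1.125/1.31275 = 0.856982
Compose boost 3: (0.459 + 0.856982)/(1 + 0.459×0.856982) = 1.31598/1.39335 = 0.9445

u ≈ 0.9445c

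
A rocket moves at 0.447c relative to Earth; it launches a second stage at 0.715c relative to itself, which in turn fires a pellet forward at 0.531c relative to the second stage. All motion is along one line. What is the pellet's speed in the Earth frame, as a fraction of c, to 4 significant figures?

Compose boost 2: (0.715 + 0.447)/(1 + 0.715×0.447) = 1.162/1.31960 = 0.880567
Compose boost 3: (0.531 + 0.880567)/(1 + 0.531×0.880567) = 1.41157/1.46758 = 0.9618

u ≈ 0.9618c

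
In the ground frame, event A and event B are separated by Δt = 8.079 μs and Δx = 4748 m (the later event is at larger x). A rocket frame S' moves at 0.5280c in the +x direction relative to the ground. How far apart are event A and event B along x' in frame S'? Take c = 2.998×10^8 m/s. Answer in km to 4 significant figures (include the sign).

γ = 1/√(1 − 0.5280²) = 1.17752
Δx' = γ(Δx − vΔt) = 1.17752 × (4748 m − 0.5280×(2.998×10^8 m/s)×8.079×10^-6 s)
= 1.17752 × (3469.14 m) = 4.085 km

Δx' ≈ 4.085 km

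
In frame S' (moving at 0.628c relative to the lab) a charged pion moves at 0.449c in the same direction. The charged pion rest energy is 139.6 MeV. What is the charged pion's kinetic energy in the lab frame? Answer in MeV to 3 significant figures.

K ≈ 118 MeV

u_lab = (0.449 + 0.628)/(1 + 0.449×0.628) = 0.840112
γ = 1/√(1 − 0.840112²) = 1.8436
K = (γ − 1)m₀c² = (1.8436 − 1) × 139.6 = 0.84361 × 139.6 = 118 MeV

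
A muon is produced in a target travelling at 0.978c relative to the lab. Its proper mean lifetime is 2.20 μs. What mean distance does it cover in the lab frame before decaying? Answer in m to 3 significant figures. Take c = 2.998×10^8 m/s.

d ≈ 3090 m

γ = 1/√(1 − 0.978²) = 4.7938
Dilated lifetime: Δt = γτ₀ = 4.7938 × 2.20 μs = 10.546 μs
d = vΔt = 0.978c × 10.546 μs = 2.9320×10^8 m/s × 1.0546×10^-5 s = 3090 m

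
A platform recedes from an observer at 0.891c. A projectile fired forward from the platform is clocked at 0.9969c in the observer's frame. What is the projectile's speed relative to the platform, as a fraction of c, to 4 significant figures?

u' ≈ 0.9475c

Inverse velocity addition: u' = (u − v)/(1 − uv/c²)
= (0.9969 − 0.891)/(1 − 0.9969×0.891) = 0.1059/0.111762 = 0.9475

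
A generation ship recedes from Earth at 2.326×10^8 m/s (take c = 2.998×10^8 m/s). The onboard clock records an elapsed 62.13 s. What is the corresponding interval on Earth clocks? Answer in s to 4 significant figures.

Δt ≈ 98.48 s

β = v/c = 2.326×10^8 / 2.998×10^8 = 0.775851
γ = 1/√(1 − 0.775851²) = 1.58500
Time dilation: Δt = γτ₀ = 1.58500 × 62.13 s = 98.48 s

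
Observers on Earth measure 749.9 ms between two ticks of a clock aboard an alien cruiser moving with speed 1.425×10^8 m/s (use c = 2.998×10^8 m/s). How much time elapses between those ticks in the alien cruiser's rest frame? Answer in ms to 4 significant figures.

β = v/c = 1.425×10^8 / 2.998×10^8 = 0.475317
γ = 1/√(1 − 0.475317²) = 1.13660
Proper time: τ₀ = Δt/γ = 749.9/1.13660 = 659.8 ms

τ₀ ≈ 659.8 ms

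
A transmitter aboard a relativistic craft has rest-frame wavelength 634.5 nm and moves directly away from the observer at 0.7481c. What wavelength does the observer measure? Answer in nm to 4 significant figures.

Relativistic Doppler: λ_obs = λ_src √((1+β)/(1−β))
= 634.5 × √(1.74810/0.251900) = 634.5 × 2.63432 = 1671 nm

λ_obs ≈ 1671 nm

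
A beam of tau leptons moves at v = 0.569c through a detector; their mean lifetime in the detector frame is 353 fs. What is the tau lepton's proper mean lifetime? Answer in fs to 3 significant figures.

τ₀ ≈ 290 fs

γ = 1/√(1 − 0.569²) = 1.2160
Proper time: τ₀ = Δt/γ = 353/1.2160 = 290 fs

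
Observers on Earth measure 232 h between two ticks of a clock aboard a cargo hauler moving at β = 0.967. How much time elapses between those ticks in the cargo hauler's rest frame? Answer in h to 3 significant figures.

γ = 1/√(1 − 0.967²) = 3.9250
Proper time: τ₀ = Δt/γ = 232/3.9250 = 59.1 h

τ₀ ≈ 59.1 h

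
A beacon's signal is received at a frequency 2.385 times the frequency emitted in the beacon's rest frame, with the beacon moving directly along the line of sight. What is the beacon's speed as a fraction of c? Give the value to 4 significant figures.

f_obs/f_src = √((1+β)/(1−β)) = 2.385  ⇒  (1+β)/(1−β) = 5.68822
β = |1 − D²|/(1 + D²) = |1 − 5.68822|/(1 + 5.68822) = 0.7010

β ≈ 0.7010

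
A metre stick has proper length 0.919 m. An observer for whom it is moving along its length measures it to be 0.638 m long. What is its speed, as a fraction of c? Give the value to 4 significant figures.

β ≈ 0.7198

γ = L₀/L = 0.919/0.638 = 1.44044
β = √(1 − 1/γ²) = 0.7198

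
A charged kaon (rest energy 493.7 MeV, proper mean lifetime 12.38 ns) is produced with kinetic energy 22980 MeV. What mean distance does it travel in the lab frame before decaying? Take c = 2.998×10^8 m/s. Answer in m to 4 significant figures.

γ = 1 + K/(m₀c²) = 1 + 22980/493.7 = 47.5465
β = √(1 − 1/γ²) = 0.999779
Dilated lifetime: γτ₀ = 47.5465 × 12.38 ns = 588.625 ns
d = βc·γτ₀ = 0.999779 × (2.998×10^8 m/s) × 5.88625×10^-7 s = 176.4 m

d ≈ 176.4 m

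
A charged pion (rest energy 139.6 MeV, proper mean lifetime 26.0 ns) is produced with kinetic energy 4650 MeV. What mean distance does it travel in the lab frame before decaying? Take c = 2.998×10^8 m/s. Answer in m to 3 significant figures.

d ≈ 267 m

γ = 1 + K/(m₀c²) = 1 + 4650/139.6 = 34.309
β = √(1 − 1/γ²) = 0.99958
Dilated lifetime: γτ₀ = 34.309 × 26.0 ns = 892.05 ns
d = βc·γτ₀ = 0.99958 × (2.998×10^8 m/s) × 8.9205×10^-7 s = 267 m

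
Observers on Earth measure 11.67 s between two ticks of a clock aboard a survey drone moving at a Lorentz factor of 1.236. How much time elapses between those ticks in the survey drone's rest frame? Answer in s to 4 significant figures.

γ = 1.236 (given)
Proper time: τ₀ = Δt/γ = 11.67/1.236 = 9.442 s

τ₀ ≈ 9.442 s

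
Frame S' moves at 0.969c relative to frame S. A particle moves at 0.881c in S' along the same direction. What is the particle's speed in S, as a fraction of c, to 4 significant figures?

u ≈ 0.9980c

Relativistic velocity addition: u = (u' + v)/(1 + u'v/c²)
= (0.881 + 0.969)/(1 + 0.881×0.969) = 1.850/1.85369 = 0.9980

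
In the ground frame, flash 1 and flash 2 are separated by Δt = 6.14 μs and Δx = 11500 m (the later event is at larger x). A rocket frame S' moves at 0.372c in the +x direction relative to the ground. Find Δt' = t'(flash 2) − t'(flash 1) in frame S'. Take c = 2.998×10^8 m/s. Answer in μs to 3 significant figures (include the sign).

Δt' ≈ -8.76 μs

γ = 1/√(1 − 0.372²) = 1.0773
Δt' = γ(Δt − vΔx/c²) = 1.0773 × (6.14 μs − 0.372×11500 m / (2.998×10^8 m/s))
= 1.0773 × (-8.1295 μs) = -8.76 μs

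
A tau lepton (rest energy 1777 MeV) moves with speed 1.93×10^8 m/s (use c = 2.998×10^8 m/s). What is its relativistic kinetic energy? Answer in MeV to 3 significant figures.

K ≈ 545 MeV

β = v/c = 1.93×10^8 / 2.998×10^8 = 0.64376
γ = 1/√(1 − 0.64376²) = 1.3068
K = (γ − 1)m₀c² = (1.3068 − 1) × 1777 MeV = 0.30680 × 1777 MeV = 545 MeV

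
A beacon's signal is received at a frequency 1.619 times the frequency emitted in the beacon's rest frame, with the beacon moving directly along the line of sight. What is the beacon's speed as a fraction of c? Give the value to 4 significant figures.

β ≈ 0.4477

f_obs/f_src = √((1+β)/(1−β)) = 1.619  ⇒  (1+β)/(1−β) = 2.62116
β = |1 − D²|/(1 + D²) = |1 − 2.62116|/(1 + 2.62116) = 0.4477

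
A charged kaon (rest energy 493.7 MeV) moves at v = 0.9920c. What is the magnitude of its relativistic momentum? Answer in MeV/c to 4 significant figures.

γ = 1/√(1 − 0.9920²) = 7.92155
p = γβm₀c = 7.92155 × 0.9920 × 493.7 MeV/c = 3880 MeV/c

p ≈ 3880 MeV/c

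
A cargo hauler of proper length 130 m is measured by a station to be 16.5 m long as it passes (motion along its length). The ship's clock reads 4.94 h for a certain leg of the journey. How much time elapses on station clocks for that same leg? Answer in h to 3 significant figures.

Length contraction ⇒ γ = L₀/L = 130/16.5 = 7.8788
Time dilation: Δt = γτ₀ = 7.8788 × 4.94 h = 38.9 h

Δt ≈ 38.9 h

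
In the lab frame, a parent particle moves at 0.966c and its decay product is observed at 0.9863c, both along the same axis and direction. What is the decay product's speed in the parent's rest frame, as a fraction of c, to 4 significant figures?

u' ≈ 0.4298c

Inverse velocity addition: u' = (u − v)/(1 − uv/c²)
= (0.9863 − 0.966)/(1 − 0.9863×0.966) = 0.02030/0.0472342 = 0.4298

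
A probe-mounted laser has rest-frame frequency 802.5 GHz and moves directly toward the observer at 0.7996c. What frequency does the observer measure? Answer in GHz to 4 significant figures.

Relativistic Doppler: f_obs = f_src √((1+β)/(1−β))
= 802.5 × √(1.79960/0.200400) = 802.5 × 2.99667 = 2405 GHz

f_obs ≈ 2405 GHz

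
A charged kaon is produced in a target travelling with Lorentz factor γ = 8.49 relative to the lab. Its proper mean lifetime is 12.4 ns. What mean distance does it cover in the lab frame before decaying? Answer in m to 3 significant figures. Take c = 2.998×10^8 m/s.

β = √(1 − 1/γ²) = √(1 − 1/8.49²) = 0.99304
Dilated lifetime: Δt = γτ₀ = 8.49 × 12.4 ns = 105.28 ns
d = vΔt = 0.99304c × 105.28 ns = 2.9771×10^8 m/s × 1.0528×10^-7 s = 31.3 m

d ≈ 31.3 m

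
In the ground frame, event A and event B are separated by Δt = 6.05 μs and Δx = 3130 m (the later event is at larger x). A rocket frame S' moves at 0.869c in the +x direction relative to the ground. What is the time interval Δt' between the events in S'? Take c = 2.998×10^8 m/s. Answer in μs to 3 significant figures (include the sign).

Δt' ≈ -6.11 μs

γ = 1/√(1 − 0.869²) = 2.0210
Δt' = γ(Δt − vΔx/c²) = 2.0210 × (6.05 μs − 0.869×3130 m / (2.998×10^8 m/s))
= 2.0210 × (-3.0226 μs) = -6.11 μs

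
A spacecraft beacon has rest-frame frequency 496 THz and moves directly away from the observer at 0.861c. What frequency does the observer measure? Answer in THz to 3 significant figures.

f_obs ≈ 136 THz

Relativistic Doppler: f_obs = f_src √((1−β)/(1+β))
= 496 × √(0.13900/1.8610) = 496 × 0.27330 = 136 THz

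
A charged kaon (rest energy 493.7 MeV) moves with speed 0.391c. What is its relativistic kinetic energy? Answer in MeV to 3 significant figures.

γ = 1/√(1 − 0.391²) = 1.0865
K = (γ − 1)m₀c² = (1.0865 − 1) × 493.7 MeV = 0.086495 × 493.7 MeV = 42.7 MeV

K ≈ 42.7 MeV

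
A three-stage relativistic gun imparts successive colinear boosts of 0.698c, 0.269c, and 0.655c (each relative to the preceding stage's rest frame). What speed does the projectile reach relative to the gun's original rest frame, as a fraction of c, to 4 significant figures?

u ≈ 0.9582c

Compose boost 2: (0.269 + 0.698)/(1 + 0.269×0.698) = 0.9670/1.18776 = 0.814136
Compose boost 3: (0.655 + 0.814136)/(1 + 0.655×0.814136) = 1.46914/1.53326 = 0.9582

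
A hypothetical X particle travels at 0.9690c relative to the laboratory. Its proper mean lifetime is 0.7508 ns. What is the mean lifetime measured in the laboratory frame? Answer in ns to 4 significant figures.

γ = 1/√(1 − 0.9690²) = 4.04759
Time dilation: Δt = γτ₀ = 4.04759 × 0.7508 ns = 3.039 ns

Δt ≈ 3.039 ns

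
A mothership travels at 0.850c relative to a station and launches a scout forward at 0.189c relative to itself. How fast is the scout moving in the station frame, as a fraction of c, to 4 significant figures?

u ≈ 0.8952c

Compose boost 2: (0.189 + 0.850)/(1 + 0.189×0.850) = 1.039/1.16065 = 0.8952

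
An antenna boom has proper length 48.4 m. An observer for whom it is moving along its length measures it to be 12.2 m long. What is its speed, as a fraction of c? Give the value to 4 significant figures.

γ = L₀/L = 48.4/12.2 = 3.96721
β = √(1 − 1/γ²) = 0.9677

β ≈ 0.9677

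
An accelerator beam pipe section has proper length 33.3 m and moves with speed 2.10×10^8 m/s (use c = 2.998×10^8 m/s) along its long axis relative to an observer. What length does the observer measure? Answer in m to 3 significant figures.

β = v/c = 2.10×10^8 / 2.998×10^8 = 0.70047
γ = 1/√(1 − 0.70047²) = 1.4012
Length contraction: L = L₀/γ = 33.3/1.4012 = 23.8 m

L ≈ 23.8 m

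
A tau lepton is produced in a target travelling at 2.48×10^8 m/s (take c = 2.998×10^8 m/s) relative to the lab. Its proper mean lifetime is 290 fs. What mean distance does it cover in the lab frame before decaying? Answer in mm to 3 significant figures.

d ≈ 0.128 mm

β = v/c = 2.48×10^8 / 2.998×10^8 = 0.82722
γ = 1/√(1 − 0.82722²) = 1.7797
Dilated lifetime: Δt = γτ₀ = 1.7797 × 290 fs = 516.12 fs
d = vΔt = 0.82722c × 516.12 fs = 2.4800×10^8 m/s × 5.1612×10^-13 s = 0.128 mm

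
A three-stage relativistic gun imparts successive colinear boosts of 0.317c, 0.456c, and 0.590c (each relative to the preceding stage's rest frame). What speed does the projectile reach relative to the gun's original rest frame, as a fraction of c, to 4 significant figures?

u ≈ 0.9048c

Compose boost 2: (0.456 + 0.317)/(1 + 0.456×0.317) = 0.7730/1.14455 = 0.675373
Compose boost 3: (0.590 + 0.675373)/(1 + 0.590×0.675373) = 1.26537/1.39847 = 0.9048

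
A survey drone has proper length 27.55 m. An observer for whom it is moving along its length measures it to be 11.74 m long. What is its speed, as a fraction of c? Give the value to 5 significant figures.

γ = L₀/L = 27.55/11.74 = 2.346678
β = √(1 − 1/γ²) = 0.90466

β ≈ 0.90466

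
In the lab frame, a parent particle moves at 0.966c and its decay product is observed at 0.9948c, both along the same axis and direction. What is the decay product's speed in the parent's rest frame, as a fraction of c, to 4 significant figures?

u' ≈ 0.7380c

Inverse velocity addition: u' = (u − v)/(1 − uv/c²)
= (0.9948 − 0.966)/(1 − 0.9948×0.966) = 0.02880/0.0390232 = 0.7380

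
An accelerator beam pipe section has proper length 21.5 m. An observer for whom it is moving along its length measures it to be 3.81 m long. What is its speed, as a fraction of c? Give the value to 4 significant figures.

γ = L₀/L = 21.5/3.81 = 5.64304
β = √(1 − 1/γ²) = 0.9842

β ≈ 0.9842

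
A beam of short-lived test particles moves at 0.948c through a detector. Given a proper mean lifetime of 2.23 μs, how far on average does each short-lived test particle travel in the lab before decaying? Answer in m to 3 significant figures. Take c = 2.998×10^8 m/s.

d ≈ 1990 m

γ = 1/√(1 − 0.948²) = 3.1420
Dilated lifetime: Δt = γτ₀ = 3.1420 × 2.23 μs = 7.0066 μs
d = vΔt = 0.948c × 7.0066 μs = 2.8421×10^8 m/s × 7.0066×10^-6 s = 1990 m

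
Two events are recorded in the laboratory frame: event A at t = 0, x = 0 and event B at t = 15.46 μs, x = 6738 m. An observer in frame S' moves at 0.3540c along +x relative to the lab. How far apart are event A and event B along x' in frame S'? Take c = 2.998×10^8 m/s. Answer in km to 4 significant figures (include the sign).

γ = 1/√(1 − 0.3540²) = 1.06924
Δx' = γ(Δx − vΔt) = 1.06924 × (6738 m − 0.3540×(2.998×10^8 m/s)×15.46×10^-6 s)
= 1.06924 × (5097.24 m) = 5.450 km

Δx' ≈ 5.450 km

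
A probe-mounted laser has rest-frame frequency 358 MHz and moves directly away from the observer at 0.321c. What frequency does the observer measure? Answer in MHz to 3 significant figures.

f_obs ≈ 257 MHz

Relativistic Doppler: f_obs = f_src √((1−β)/(1+β))
= 358 × √(0.67900/1.3210) = 358 × 0.71694 = 257 MHz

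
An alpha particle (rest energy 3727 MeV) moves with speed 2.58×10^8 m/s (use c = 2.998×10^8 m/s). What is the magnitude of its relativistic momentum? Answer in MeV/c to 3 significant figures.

β = v/c = 2.58×10^8 / 2.998×10^8 = 0.86057
γ = 1/√(1 − 0.86057²) = 1.9634
p = γβm₀c = 1.9634 × 0.86057 × 3727 MeV/c = 6300 MeV/c

p ≈ 6300 MeV/c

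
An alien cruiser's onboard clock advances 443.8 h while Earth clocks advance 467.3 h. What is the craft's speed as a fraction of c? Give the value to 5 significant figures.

γ = Δt/τ₀ = 467.3/443.8 = 1.052952
β = √(1 − 1/γ²) = √(1 − 1/1.052952²) = 0.31313

β ≈ 0.31313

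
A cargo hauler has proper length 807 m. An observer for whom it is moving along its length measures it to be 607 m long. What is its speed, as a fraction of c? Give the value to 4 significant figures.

γ = L₀/L = 807/607 = 1.32949
β = √(1 − 1/γ²) = 0.6590

β ≈ 0.6590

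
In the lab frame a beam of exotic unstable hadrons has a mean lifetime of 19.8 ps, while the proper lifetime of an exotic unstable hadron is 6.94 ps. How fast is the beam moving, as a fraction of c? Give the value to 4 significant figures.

γ = Δt/τ₀ = 19.8/6.94 = 2.85303
β = √(1 − 1/γ²) = √(1 − 1/2.85303²) = 0.9366

β ≈ 0.9366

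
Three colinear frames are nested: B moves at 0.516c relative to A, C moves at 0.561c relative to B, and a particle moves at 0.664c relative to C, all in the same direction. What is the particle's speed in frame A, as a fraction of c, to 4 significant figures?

u ≈ 0.9644c

Compose boost 2: (0.561 + 0.516)/(1 + 0.561×0.516) = 1.077/1.28948 = 0.835223
Compose boost 3: (0.664 + 0.835223)/(1 + 0.664×0.835223) = 1.49922/1.55459 = 0.9644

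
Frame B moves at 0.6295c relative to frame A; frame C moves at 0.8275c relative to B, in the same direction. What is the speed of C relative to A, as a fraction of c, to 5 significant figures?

u ≈ 0.95798c

Compose boost 2: (0.8275 + 0.6295)/(1 + 0.8275×0.6295) = 1.4570/1.520911 = 0.95798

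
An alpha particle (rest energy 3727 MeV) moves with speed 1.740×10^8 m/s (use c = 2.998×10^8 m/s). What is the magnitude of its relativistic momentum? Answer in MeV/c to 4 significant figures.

β = v/c = 1.740×10^8 / 2.998×10^8 = 0.580387
γ = 1/√(1 − 0.580387²) = 1.22799
p = γβm₀c = 1.22799 × 0.580387 × 3727 MeV/c = 2656 MeV/c

p ≈ 2656 MeV/c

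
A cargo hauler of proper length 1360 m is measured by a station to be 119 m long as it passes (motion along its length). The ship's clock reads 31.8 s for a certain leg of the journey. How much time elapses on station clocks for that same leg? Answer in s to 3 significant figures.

Length contraction ⇒ γ = L₀/L = 1360/119 = 11.429
Time dilation: Δt = γτ₀ = 11.429 × 31.8 s = 363 s

Δt ≈ 363 s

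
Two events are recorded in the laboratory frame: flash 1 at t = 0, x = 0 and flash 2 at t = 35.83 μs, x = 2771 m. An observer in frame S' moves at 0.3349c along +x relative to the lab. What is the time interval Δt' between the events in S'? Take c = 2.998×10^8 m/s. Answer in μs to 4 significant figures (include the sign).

γ = 1/√(1 − 0.3349²) = 1.06129
Δt' = γ(Δt − vΔx/c²) = 1.06129 × (35.83 μs − 0.3349×2771 m / (2.998×10^8 m/s))
= 1.06129 × (32.7346 μs) = 34.74 μs

Δt' ≈ 34.74 μs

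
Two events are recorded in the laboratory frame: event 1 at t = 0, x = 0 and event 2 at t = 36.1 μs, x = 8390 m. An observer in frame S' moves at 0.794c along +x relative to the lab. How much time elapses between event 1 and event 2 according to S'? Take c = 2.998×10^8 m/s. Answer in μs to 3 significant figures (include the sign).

γ = 1/√(1 − 0.794²) = 1.6450
Δt' = γ(Δt − vΔx/c²) = 1.6450 × (36.1 μs − 0.794×8390 m / (2.998×10^8 m/s))
= 1.6450 × (13.880 μs) = 22.8 μs

Δt' ≈ 22.8 μs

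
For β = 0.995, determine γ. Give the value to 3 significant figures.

γ ≈ 10.0

γ = 1/√(1 − β²) = 1/√(1 − 0.995²) = 1/√(0.0099750) = 10.0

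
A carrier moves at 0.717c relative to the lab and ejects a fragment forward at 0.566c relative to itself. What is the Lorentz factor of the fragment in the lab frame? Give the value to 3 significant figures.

γ ≈ 2.45

u_lab = (0.566 + 0.717)/(1 + 0.566×0.717) = 1.283/1.40582 = 0.912633
γ = 1/√(1 − 0.912633²) = 2.45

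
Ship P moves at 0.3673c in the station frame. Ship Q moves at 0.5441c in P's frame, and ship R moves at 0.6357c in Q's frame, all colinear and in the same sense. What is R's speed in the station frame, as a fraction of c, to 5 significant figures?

u ≈ 0.94094c

Compose boost 2: (0.5441 + 0.3673)/(1 + 0.5441×0.3673) = 0.91140/1.199848 = 0.7595963
Compose boost 3: (0.6357 + 0.7595963)/(1 + 0.6357×0.7595963) = 1.395296/1.482875 = 0.94094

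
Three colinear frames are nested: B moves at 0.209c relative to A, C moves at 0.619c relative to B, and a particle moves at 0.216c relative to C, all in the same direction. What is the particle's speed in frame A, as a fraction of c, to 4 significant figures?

u ≈ 0.8194c

Compose boost 2: (0.619 + 0.209)/(1 + 0.619×0.209) = 0.8280/1.12937 = 0.733151
Compose boost 3: (0.216 + 0.733151)/(1 + 0.216×0.733151) = 0.949151/1.15836 = 0.8194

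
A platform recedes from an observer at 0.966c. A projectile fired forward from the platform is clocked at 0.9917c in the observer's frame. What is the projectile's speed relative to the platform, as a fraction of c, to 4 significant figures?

Inverse velocity addition: u' = (u − v)/(1 − uv/c²)
= (0.9917 − 0.966)/(1 − 0.9917×0.966) = 0.02570/0.0420178 = 0.6116

u' ≈ 0.6116c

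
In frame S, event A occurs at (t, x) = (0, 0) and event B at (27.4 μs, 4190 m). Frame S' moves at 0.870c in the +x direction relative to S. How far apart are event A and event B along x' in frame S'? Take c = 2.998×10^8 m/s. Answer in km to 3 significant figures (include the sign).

Δx' ≈ -6.00 km

γ = 1/√(1 − 0.870²) = 2.0282
Δx' = γ(Δx − vΔt) = 2.0282 × (4190 m − 0.870×(2.998×10^8 m/s)×27.4×10^-6 s)
= 2.0282 × (-2956.6 m) = -6.00 km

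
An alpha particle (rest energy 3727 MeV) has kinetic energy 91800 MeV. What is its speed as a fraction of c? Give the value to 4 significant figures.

β ≈ 0.9992

γ = 1 + K/(m₀c²) = 1 + 91800/3727 = 25.6311
β = √(1 − 1/γ²) = 0.9992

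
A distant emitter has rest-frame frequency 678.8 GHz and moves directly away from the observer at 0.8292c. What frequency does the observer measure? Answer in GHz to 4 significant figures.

Relativistic Doppler: f_obs = f_src √((1−β)/(1+β))
= 678.8 × √(0.170800/1.82920) = 678.8 × 0.305572 = 207.4 GHz

f_obs ≈ 207.4 GHz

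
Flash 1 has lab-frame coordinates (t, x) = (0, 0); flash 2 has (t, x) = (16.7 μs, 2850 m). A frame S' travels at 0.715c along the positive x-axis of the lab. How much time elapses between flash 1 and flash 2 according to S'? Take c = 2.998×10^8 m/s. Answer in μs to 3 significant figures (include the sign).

Δt' ≈ 14.2 μs

γ = 1/√(1 − 0.715²) = 1.4304
Δt' = γ(Δt − vΔx/c²) = 1.4304 × (16.7 μs − 0.715×2850 m / (2.998×10^8 m/s))
= 1.4304 × (9.9030 μs) = 14.2 μs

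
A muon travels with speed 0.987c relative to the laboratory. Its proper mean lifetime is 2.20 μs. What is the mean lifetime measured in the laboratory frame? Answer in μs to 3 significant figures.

γ = 1/√(1 − 0.987²) = 6.2220
Time dilation: Δt = γτ₀ = 6.2220 × 2.20 μs = 13.7 μs

Δt ≈ 13.7 μs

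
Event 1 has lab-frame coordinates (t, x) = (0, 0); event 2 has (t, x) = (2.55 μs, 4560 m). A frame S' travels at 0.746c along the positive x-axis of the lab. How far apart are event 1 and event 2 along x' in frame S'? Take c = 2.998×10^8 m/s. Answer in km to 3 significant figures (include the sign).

Δx' ≈ 5.99 km

γ = 1/√(1 − 0.746²) = 1.5016
Δx' = γ(Δx − vΔt) = 1.5016 × (4560 m − 0.746×(2.998×10^8 m/s)×2.55×10^-6 s)
= 1.5016 × (3989.7 m) = 5.99 km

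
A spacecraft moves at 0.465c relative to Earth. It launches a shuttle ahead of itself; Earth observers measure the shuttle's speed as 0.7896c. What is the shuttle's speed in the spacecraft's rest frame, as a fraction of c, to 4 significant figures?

u' ≈ 0.5129c

Inverse velocity addition: u' = (u − v)/(1 − uv/c²)
= (0.7896 − 0.465)/(1 − 0.7896×0.465) = 0.3246/0.632836 = 0.5129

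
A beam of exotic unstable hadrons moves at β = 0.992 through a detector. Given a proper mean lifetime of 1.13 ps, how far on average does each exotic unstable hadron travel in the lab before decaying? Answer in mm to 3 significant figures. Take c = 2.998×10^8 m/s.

γ = 1/√(1 − 0.992²) = 7.9216
Dilated lifetime: Δt = γτ₀ = 7.9216 × 1.13 ps = 8.9514 ps
d = vΔt = 0.992c × 8.9514 ps = 2.9740×10^8 m/s × 8.9514×10^-12 s = 2.66 mm

d ≈ 2.66 mm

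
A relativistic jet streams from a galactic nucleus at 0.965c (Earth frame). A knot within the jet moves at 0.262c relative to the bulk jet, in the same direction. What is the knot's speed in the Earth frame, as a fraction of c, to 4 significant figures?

u ≈ 0.9794c

Relativistic velocity addition: u = (u' + v)/(1 + u'v/c²)
= (0.262 + 0.965)/(1 + 0.262×0.965) = 1.227/1.25283 = 0.9794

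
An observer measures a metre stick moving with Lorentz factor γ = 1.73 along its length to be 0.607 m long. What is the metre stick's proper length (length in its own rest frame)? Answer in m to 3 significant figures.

L₀ ≈ 1.05 m

γ = 1.73 (given)
L₀ = γL = 1.73 × 0.607 = 1.05 m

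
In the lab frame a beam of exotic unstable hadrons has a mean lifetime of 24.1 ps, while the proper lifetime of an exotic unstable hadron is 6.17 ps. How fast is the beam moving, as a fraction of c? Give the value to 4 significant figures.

γ = Δt/τ₀ = 24.1/6.17 = 3.90600
β = √(1 − 1/γ²) = √(1 − 1/3.90600²) = 0.9667

β ≈ 0.9667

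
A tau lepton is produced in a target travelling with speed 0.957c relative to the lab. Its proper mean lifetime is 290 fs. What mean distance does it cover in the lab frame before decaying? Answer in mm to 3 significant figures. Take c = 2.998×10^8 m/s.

d ≈ 0.287 mm

γ = 1/√(1 − 0.957²) = 3.4472
Dilated lifetime: Δt = γτ₀ = 3.4472 × 290 fs = 999.70 fs
d = vΔt = 0.957c × 999.70 fs = 2.8691×10^8 m/s × 9.9970×10^-13 s = 0.287 mm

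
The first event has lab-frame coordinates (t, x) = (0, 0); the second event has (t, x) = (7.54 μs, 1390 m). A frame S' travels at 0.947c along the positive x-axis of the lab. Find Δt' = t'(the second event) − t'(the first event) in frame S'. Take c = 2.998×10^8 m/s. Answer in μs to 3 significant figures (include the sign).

Δt' ≈ 9.80 μs

γ = 1/√(1 − 0.947²) = 3.1130
Δt' = γ(Δt − vΔx/c²) = 3.1130 × (7.54 μs − 0.947×1390 m / (2.998×10^8 m/s))
= 3.1130 × (3.1493 μs) = 9.80 μs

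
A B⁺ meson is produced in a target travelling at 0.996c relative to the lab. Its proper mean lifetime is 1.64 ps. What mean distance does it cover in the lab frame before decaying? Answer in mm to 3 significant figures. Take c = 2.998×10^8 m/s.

γ = 1/√(1 − 0.996²) = 11.192
Dilated lifetime: Δt = γτ₀ = 11.192 × 1.64 ps = 18.354 ps
d = vΔt = 0.996c × 18.354 ps = 2.9860×10^8 m/s × 1.8354×10^-11 s = 5.48 mm

d ≈ 5.48 mm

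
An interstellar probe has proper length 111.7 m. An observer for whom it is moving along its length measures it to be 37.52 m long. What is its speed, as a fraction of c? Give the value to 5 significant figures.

γ = L₀/L = 111.7/37.52 = 2.977079
β = √(1 − 1/γ²) = 0.94190

β ≈ 0.94190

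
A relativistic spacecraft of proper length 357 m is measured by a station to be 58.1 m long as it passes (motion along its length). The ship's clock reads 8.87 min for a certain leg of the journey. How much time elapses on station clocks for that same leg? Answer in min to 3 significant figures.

Length contraction ⇒ γ = L₀/L = 357/58.1 = 6.1446
Time dilation: Δt = γτ₀ = 6.1446 × 8.87 min = 54.5 min

Δt ≈ 54.5 min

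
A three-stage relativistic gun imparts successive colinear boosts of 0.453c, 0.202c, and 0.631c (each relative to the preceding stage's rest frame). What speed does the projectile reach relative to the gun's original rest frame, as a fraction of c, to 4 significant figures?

u ≈ 0.8930c

Compose boost 2: (0.202 + 0.453)/(1 + 0.202×0.453) = 0.6550/1.09151 = 0.600088
Compose boost 3: (0.631 + 0.600088)/(1 + 0.631×0.600088) = 1.23109/1.37866 = 0.8930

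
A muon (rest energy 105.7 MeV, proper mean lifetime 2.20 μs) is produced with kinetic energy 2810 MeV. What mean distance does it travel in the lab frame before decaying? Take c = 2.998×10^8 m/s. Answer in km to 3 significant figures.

d ≈ 18.2 km

γ = 1 + K/(m₀c²) = 1 + 2810/105.7 = 27.585
β = √(1 − 1/γ²) = 0.99934
Dilated lifetime: γτ₀ = 27.585 × 2.20 μs = 60.686 μs
d = βc·γτ₀ = 0.99934 × (2.998×10^8 m/s) × 6.0686×10^-5 s = 18.2 km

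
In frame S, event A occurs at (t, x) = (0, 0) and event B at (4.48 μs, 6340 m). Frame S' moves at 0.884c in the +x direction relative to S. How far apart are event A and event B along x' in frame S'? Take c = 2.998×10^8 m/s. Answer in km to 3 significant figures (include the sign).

γ = 1/√(1 − 0.884²) = 2.1391
Δx' = γ(Δx − vΔt) = 2.1391 × (6340 m − 0.884×(2.998×10^8 m/s)×4.48×10^-6 s)
= 2.1391 × (5152.7 m) = 11.0 km

Δx' ≈ 11.0 km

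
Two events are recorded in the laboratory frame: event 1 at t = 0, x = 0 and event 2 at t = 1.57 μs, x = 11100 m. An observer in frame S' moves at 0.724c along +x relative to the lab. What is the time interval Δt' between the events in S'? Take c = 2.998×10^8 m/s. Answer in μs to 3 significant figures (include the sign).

Δt' ≈ -36.6 μs

γ = 1/√(1 − 0.724²) = 1.4497
Δt' = γ(Δt − vΔx/c²) = 1.4497 × (1.57 μs − 0.724×11100 m / (2.998×10^8 m/s))
= 1.4497 × (-25.236 μs) = -36.6 μs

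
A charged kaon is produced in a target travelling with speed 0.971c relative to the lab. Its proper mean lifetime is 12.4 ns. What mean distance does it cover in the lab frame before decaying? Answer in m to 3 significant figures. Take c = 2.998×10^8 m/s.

d ≈ 15.1 m

γ = 1/√(1 − 0.971²) = 4.1827
Dilated lifetime: Δt = γτ₀ = 4.1827 × 12.4 ns = 51.866 ns
d = vΔt = 0.971c × 51.866 ns = 2.9111×10^8 m/s × 5.1866×10^-8 s = 15.1 m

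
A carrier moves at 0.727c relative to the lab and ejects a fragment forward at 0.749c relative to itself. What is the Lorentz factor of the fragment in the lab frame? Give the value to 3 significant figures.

u_lab = (0.749 + 0.727)/(1 + 0.749×0.727) = 1.476/1.54452 = 0.955635
γ = 1/√(1 − 0.955635²) = 3.39

γ ≈ 3.39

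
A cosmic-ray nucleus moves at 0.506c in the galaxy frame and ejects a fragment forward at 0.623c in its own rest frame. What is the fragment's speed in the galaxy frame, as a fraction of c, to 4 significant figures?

Compose boost 2: (0.623 + 0.506)/(1 + 0.623×0.506) = 1.129/1.31524 = 0.8584

u ≈ 0.8584c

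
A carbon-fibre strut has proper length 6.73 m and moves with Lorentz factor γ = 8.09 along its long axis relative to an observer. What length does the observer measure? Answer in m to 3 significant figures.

γ = 8.09 (given)
Length contraction: L = L₀/γ = 6.73/8.09 = 0.832 m

L ≈ 0.832 m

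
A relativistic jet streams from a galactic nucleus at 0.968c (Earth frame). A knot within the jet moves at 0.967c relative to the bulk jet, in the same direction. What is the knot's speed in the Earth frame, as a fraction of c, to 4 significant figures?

Relativistic velocity addition: u = (u' + v)/(1 + u'v/c²)
= (0.967 + 0.968)/(1 + 0.967×0.968) = 1.935/1.93606 = 0.9995

u ≈ 0.9995c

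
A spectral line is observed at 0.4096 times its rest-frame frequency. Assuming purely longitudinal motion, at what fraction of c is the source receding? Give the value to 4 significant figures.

β ≈ 0.7127

f_obs/f_src = √((1−β)/(1+β)) = 0.4096  ⇒  (1−β)/(1+β) = 0.167772
β = |1 − D²|/(1 + D²) = |1 − 0.167772|/(1 + 0.167772) = 0.7127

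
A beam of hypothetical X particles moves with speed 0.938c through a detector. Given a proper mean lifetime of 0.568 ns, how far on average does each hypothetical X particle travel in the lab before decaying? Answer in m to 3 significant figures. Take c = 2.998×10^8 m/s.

d ≈ 0.461 m

γ = 1/√(1 − 0.938²) = 2.8849
Dilated lifetime: Δt = γτ₀ = 2.8849 × 0.568 ns = 1.6386 ns
d = vΔt = 0.938c × 1.6386 ns = 2.8121×10^8 m/s × 1.6386×10^-9 s = 0.461 m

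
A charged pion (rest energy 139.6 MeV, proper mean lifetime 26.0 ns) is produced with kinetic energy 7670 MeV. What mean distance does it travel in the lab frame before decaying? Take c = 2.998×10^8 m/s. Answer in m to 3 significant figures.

d ≈ 436 m

γ = 1 + K/(m₀c²) = 1 + 7670/139.6 = 55.943
β = √(1 − 1/γ²) = 0.99984
Dilated lifetime: γτ₀ = 55.943 × 26.0 ns = 1454.5 ns
d = βc·γτ₀ = 0.99984 × (2.998×10^8 m/s) × 1.4545×10^-6 s = 436 m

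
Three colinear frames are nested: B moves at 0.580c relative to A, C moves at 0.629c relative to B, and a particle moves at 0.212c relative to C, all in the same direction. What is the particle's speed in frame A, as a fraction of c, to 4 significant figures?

u ≈ 0.9243c

Compose boost 2: (0.629 + 0.580)/(1 + 0.629×0.580) = 1.209/1.36482 = 0.885831
Compose boost 3: (0.212 + 0.885831)/(1 + 0.212×0.885831) = 1.09783/1.18780 = 0.9243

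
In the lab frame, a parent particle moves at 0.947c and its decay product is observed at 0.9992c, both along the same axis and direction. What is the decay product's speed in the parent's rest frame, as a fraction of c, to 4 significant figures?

Inverse velocity addition: u' = (u − v)/(1 − uv/c²)
= (0.9992 − 0.947)/(1 − 0.9992×0.947) = 0.05220/0.0537576 = 0.9710

u' ≈ 0.9710c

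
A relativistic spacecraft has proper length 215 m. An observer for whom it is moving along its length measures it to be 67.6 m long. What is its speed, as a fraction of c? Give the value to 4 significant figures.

β ≈ 0.9493

γ = L₀/L = 215/67.6 = 3.18047
β = √(1 − 1/γ²) = 0.9493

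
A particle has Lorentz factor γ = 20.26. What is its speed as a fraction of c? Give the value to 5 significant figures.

β ≈ 0.99878

β = √(1 − 1/γ²) = √(1 − 1/20.26²) = √(0.9975638) = 0.99878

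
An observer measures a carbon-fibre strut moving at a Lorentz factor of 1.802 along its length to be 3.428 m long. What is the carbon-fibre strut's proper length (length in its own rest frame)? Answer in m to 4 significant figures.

L₀ ≈ 6.177 m

γ = 1.802 (given)
L₀ = γL = 1.802 × 3.428 = 6.177 m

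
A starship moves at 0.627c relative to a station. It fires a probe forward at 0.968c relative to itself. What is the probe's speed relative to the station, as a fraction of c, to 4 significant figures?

Relativistic velocity addition: u = (u' + v)/(1 + u'v/c²)
= (0.968 + 0.627)/(1 + 0.968×0.627) = 1.595/1.60694 = 0.9926

u ≈ 0.9926c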